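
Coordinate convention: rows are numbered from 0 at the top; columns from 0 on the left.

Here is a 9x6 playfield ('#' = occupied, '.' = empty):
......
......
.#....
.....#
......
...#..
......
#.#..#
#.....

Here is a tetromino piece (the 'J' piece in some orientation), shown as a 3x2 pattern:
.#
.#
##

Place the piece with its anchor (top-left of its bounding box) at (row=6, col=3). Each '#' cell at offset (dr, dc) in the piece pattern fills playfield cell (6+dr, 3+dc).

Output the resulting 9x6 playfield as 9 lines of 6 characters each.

Fill (6+0,3+1) = (6,4)
Fill (6+1,3+1) = (7,4)
Fill (6+2,3+0) = (8,3)
Fill (6+2,3+1) = (8,4)

Answer: ......
......
.#....
.....#
......
...#..
....#.
#.#.##
#..##.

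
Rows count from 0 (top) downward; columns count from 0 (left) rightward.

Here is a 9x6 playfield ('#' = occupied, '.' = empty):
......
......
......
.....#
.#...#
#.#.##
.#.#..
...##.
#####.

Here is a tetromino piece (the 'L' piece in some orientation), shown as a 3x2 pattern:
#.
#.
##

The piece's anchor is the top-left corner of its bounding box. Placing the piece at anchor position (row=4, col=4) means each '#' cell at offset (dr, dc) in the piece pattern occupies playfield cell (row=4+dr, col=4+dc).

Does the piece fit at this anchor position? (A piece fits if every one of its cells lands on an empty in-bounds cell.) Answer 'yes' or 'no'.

Answer: no

Derivation:
Check each piece cell at anchor (4, 4):
  offset (0,0) -> (4,4): empty -> OK
  offset (1,0) -> (5,4): occupied ('#') -> FAIL
  offset (2,0) -> (6,4): empty -> OK
  offset (2,1) -> (6,5): empty -> OK
All cells valid: no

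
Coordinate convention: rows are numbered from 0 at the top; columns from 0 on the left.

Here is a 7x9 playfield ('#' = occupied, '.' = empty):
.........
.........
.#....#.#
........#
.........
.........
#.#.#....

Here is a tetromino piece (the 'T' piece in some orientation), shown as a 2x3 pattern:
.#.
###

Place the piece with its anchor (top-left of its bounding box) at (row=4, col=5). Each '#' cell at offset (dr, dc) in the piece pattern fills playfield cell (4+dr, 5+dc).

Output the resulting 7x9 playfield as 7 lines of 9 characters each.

Fill (4+0,5+1) = (4,6)
Fill (4+1,5+0) = (5,5)
Fill (4+1,5+1) = (5,6)
Fill (4+1,5+2) = (5,7)

Answer: .........
.........
.#....#.#
........#
......#..
.....###.
#.#.#....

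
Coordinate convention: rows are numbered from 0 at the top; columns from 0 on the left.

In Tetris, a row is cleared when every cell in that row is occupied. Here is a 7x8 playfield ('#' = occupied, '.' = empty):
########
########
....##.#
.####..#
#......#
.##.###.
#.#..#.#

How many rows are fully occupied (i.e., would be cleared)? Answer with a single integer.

Check each row:
  row 0: 0 empty cells -> FULL (clear)
  row 1: 0 empty cells -> FULL (clear)
  row 2: 5 empty cells -> not full
  row 3: 3 empty cells -> not full
  row 4: 6 empty cells -> not full
  row 5: 3 empty cells -> not full
  row 6: 4 empty cells -> not full
Total rows cleared: 2

Answer: 2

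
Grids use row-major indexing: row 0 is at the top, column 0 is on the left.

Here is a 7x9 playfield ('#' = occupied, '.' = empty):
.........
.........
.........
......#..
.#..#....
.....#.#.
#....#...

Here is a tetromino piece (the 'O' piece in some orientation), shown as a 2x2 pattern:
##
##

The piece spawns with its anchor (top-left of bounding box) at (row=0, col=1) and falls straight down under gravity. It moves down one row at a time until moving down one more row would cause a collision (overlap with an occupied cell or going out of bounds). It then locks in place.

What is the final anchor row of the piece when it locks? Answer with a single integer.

Spawn at (row=0, col=1). Try each row:
  row 0: fits
  row 1: fits
  row 2: fits
  row 3: blocked -> lock at row 2

Answer: 2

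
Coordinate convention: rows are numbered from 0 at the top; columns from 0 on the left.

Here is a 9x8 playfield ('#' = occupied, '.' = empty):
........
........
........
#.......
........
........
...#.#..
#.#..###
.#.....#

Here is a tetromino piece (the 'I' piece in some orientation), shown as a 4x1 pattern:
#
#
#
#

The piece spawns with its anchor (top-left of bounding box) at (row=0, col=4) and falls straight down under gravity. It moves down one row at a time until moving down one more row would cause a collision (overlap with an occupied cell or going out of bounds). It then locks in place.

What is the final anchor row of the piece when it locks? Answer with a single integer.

Answer: 5

Derivation:
Spawn at (row=0, col=4). Try each row:
  row 0: fits
  row 1: fits
  row 2: fits
  row 3: fits
  row 4: fits
  row 5: fits
  row 6: blocked -> lock at row 5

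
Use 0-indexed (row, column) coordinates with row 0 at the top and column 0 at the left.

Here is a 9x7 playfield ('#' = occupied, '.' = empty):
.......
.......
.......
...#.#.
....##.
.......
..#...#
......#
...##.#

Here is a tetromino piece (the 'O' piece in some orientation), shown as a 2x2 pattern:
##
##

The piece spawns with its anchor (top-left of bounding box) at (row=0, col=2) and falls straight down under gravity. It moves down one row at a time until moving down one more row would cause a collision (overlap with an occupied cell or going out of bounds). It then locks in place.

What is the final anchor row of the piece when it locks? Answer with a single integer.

Answer: 1

Derivation:
Spawn at (row=0, col=2). Try each row:
  row 0: fits
  row 1: fits
  row 2: blocked -> lock at row 1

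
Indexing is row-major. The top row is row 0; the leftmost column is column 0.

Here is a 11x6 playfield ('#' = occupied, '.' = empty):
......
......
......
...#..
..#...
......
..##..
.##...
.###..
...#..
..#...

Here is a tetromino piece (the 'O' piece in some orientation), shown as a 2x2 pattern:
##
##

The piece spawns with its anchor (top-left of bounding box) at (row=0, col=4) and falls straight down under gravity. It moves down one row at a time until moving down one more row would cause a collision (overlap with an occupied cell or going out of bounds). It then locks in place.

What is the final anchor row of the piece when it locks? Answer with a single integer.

Answer: 9

Derivation:
Spawn at (row=0, col=4). Try each row:
  row 0: fits
  row 1: fits
  row 2: fits
  row 3: fits
  row 4: fits
  row 5: fits
  row 6: fits
  row 7: fits
  row 8: fits
  row 9: fits
  row 10: blocked -> lock at row 9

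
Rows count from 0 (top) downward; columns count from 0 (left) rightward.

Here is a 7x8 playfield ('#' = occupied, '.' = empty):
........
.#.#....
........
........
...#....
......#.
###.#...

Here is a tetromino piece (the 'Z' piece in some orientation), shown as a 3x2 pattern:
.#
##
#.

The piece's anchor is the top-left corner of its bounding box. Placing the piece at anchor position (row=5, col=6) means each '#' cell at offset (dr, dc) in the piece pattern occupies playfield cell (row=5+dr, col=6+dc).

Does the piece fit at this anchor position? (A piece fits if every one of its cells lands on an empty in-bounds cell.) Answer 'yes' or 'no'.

Check each piece cell at anchor (5, 6):
  offset (0,1) -> (5,7): empty -> OK
  offset (1,0) -> (6,6): empty -> OK
  offset (1,1) -> (6,7): empty -> OK
  offset (2,0) -> (7,6): out of bounds -> FAIL
All cells valid: no

Answer: no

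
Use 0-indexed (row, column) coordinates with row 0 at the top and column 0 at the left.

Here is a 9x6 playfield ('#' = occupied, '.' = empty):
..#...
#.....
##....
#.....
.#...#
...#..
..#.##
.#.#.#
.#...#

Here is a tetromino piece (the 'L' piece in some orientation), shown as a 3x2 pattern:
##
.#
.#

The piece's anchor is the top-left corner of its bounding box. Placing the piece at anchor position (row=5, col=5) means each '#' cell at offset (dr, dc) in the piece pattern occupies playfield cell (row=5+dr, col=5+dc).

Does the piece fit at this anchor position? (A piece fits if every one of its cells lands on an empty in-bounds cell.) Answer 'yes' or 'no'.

Check each piece cell at anchor (5, 5):
  offset (0,0) -> (5,5): empty -> OK
  offset (0,1) -> (5,6): out of bounds -> FAIL
  offset (1,1) -> (6,6): out of bounds -> FAIL
  offset (2,1) -> (7,6): out of bounds -> FAIL
All cells valid: no

Answer: no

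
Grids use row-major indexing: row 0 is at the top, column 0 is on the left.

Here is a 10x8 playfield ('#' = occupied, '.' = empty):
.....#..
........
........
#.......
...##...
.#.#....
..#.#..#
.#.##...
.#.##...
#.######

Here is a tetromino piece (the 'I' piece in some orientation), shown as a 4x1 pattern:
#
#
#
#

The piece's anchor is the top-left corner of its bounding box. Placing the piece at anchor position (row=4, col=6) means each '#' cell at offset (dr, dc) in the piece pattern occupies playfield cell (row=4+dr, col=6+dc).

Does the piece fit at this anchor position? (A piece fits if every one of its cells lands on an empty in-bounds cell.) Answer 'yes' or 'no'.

Check each piece cell at anchor (4, 6):
  offset (0,0) -> (4,6): empty -> OK
  offset (1,0) -> (5,6): empty -> OK
  offset (2,0) -> (6,6): empty -> OK
  offset (3,0) -> (7,6): empty -> OK
All cells valid: yes

Answer: yes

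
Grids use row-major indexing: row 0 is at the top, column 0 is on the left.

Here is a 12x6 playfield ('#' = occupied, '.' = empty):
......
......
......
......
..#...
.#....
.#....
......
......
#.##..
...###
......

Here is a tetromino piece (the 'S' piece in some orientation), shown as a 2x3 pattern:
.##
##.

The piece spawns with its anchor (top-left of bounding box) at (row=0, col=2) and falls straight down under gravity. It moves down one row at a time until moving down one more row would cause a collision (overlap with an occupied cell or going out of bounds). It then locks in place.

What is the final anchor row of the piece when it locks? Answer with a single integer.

Answer: 2

Derivation:
Spawn at (row=0, col=2). Try each row:
  row 0: fits
  row 1: fits
  row 2: fits
  row 3: blocked -> lock at row 2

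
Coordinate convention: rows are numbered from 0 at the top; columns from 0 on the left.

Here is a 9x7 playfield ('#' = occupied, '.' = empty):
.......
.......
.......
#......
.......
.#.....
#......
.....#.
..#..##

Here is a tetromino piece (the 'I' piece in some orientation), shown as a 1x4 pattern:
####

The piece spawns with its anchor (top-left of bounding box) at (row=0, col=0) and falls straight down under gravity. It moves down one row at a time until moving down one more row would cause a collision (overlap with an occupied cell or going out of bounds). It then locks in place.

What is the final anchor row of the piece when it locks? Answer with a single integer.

Answer: 2

Derivation:
Spawn at (row=0, col=0). Try each row:
  row 0: fits
  row 1: fits
  row 2: fits
  row 3: blocked -> lock at row 2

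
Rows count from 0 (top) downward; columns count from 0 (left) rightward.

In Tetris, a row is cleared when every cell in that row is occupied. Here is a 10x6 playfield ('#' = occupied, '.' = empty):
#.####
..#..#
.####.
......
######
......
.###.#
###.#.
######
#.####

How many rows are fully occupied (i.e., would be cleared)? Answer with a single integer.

Check each row:
  row 0: 1 empty cell -> not full
  row 1: 4 empty cells -> not full
  row 2: 2 empty cells -> not full
  row 3: 6 empty cells -> not full
  row 4: 0 empty cells -> FULL (clear)
  row 5: 6 empty cells -> not full
  row 6: 2 empty cells -> not full
  row 7: 2 empty cells -> not full
  row 8: 0 empty cells -> FULL (clear)
  row 9: 1 empty cell -> not full
Total rows cleared: 2

Answer: 2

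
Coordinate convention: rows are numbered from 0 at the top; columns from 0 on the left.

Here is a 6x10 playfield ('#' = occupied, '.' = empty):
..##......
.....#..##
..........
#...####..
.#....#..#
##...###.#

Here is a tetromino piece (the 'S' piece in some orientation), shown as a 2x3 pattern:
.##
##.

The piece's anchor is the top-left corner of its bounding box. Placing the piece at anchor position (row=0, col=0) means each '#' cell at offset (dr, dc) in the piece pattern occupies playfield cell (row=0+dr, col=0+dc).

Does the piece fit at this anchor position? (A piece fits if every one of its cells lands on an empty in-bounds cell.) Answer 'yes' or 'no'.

Answer: no

Derivation:
Check each piece cell at anchor (0, 0):
  offset (0,1) -> (0,1): empty -> OK
  offset (0,2) -> (0,2): occupied ('#') -> FAIL
  offset (1,0) -> (1,0): empty -> OK
  offset (1,1) -> (1,1): empty -> OK
All cells valid: no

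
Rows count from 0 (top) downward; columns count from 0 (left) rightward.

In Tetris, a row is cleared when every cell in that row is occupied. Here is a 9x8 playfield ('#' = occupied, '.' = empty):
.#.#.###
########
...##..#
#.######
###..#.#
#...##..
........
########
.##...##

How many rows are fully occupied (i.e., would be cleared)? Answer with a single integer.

Answer: 2

Derivation:
Check each row:
  row 0: 3 empty cells -> not full
  row 1: 0 empty cells -> FULL (clear)
  row 2: 5 empty cells -> not full
  row 3: 1 empty cell -> not full
  row 4: 3 empty cells -> not full
  row 5: 5 empty cells -> not full
  row 6: 8 empty cells -> not full
  row 7: 0 empty cells -> FULL (clear)
  row 8: 4 empty cells -> not full
Total rows cleared: 2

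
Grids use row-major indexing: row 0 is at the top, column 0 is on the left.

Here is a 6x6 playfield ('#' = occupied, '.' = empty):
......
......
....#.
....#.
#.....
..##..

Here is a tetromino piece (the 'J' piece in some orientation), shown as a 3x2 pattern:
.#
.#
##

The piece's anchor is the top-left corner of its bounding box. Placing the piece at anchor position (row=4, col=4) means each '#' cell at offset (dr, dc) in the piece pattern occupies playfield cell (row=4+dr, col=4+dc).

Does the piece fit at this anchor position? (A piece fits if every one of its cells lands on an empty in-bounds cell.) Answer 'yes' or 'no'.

Check each piece cell at anchor (4, 4):
  offset (0,1) -> (4,5): empty -> OK
  offset (1,1) -> (5,5): empty -> OK
  offset (2,0) -> (6,4): out of bounds -> FAIL
  offset (2,1) -> (6,5): out of bounds -> FAIL
All cells valid: no

Answer: no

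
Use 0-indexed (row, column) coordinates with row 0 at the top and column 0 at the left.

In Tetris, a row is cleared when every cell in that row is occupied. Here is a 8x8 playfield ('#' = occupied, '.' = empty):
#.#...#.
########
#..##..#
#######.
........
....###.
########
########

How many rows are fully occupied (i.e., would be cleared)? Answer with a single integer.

Answer: 3

Derivation:
Check each row:
  row 0: 5 empty cells -> not full
  row 1: 0 empty cells -> FULL (clear)
  row 2: 4 empty cells -> not full
  row 3: 1 empty cell -> not full
  row 4: 8 empty cells -> not full
  row 5: 5 empty cells -> not full
  row 6: 0 empty cells -> FULL (clear)
  row 7: 0 empty cells -> FULL (clear)
Total rows cleared: 3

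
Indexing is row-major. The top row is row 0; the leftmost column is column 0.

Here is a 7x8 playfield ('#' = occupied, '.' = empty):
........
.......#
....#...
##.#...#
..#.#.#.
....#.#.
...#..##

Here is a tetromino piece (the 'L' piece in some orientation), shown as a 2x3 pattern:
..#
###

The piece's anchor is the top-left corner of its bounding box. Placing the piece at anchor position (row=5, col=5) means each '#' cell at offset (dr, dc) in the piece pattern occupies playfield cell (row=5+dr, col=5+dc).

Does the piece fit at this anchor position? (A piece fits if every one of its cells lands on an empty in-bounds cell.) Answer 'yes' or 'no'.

Check each piece cell at anchor (5, 5):
  offset (0,2) -> (5,7): empty -> OK
  offset (1,0) -> (6,5): empty -> OK
  offset (1,1) -> (6,6): occupied ('#') -> FAIL
  offset (1,2) -> (6,7): occupied ('#') -> FAIL
All cells valid: no

Answer: no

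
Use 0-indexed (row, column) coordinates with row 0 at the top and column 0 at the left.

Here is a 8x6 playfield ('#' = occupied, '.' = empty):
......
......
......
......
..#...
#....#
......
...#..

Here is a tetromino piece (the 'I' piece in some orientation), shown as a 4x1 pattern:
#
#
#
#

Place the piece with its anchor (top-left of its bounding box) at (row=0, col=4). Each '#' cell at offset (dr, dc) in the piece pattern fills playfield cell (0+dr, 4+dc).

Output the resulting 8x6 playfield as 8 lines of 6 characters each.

Answer: ....#.
....#.
....#.
....#.
..#...
#....#
......
...#..

Derivation:
Fill (0+0,4+0) = (0,4)
Fill (0+1,4+0) = (1,4)
Fill (0+2,4+0) = (2,4)
Fill (0+3,4+0) = (3,4)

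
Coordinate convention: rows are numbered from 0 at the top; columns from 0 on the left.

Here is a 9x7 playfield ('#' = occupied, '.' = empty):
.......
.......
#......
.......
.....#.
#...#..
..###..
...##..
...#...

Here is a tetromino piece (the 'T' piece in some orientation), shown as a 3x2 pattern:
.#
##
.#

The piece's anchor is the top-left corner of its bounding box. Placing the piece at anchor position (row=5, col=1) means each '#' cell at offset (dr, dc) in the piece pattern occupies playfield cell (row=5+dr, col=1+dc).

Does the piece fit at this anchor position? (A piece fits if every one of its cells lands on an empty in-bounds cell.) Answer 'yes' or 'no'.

Check each piece cell at anchor (5, 1):
  offset (0,1) -> (5,2): empty -> OK
  offset (1,0) -> (6,1): empty -> OK
  offset (1,1) -> (6,2): occupied ('#') -> FAIL
  offset (2,1) -> (7,2): empty -> OK
All cells valid: no

Answer: no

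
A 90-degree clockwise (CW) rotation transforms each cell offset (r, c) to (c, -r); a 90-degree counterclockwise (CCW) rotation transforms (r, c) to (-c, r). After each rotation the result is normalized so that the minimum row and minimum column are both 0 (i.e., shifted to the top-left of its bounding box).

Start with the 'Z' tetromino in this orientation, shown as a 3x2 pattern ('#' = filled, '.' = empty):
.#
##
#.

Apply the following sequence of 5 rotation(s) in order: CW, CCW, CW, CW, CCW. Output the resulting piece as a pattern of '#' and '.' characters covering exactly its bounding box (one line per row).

Start:
.#
##
#.
After rotation 1 (CW):
##.
.##
After rotation 2 (CCW):
.#
##
#.
After rotation 3 (CW):
##.
.##
After rotation 4 (CW):
.#
##
#.
After rotation 5 (CCW):
##.
.##

Answer: ##.
.##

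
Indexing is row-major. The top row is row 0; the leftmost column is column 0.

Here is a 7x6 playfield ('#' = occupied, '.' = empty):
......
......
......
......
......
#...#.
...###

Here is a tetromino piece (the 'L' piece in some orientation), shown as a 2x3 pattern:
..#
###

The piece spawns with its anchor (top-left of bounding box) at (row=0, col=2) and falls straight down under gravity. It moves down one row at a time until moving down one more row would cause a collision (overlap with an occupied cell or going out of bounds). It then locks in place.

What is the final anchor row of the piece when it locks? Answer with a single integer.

Answer: 3

Derivation:
Spawn at (row=0, col=2). Try each row:
  row 0: fits
  row 1: fits
  row 2: fits
  row 3: fits
  row 4: blocked -> lock at row 3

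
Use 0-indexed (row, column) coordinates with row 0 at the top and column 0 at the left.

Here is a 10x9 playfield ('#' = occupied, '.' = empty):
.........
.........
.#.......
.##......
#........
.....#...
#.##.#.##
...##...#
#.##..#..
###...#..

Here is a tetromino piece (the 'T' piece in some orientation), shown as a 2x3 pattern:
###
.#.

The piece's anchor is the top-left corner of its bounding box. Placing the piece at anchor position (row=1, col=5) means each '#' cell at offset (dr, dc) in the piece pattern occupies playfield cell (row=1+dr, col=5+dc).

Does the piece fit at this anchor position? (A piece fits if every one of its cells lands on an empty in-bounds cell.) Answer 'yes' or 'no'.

Check each piece cell at anchor (1, 5):
  offset (0,0) -> (1,5): empty -> OK
  offset (0,1) -> (1,6): empty -> OK
  offset (0,2) -> (1,7): empty -> OK
  offset (1,1) -> (2,6): empty -> OK
All cells valid: yes

Answer: yes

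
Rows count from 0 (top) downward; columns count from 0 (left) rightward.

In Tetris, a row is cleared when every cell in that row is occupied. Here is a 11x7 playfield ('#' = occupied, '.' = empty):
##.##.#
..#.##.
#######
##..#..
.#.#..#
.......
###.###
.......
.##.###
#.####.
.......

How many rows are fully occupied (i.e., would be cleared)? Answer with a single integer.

Answer: 1

Derivation:
Check each row:
  row 0: 2 empty cells -> not full
  row 1: 4 empty cells -> not full
  row 2: 0 empty cells -> FULL (clear)
  row 3: 4 empty cells -> not full
  row 4: 4 empty cells -> not full
  row 5: 7 empty cells -> not full
  row 6: 1 empty cell -> not full
  row 7: 7 empty cells -> not full
  row 8: 2 empty cells -> not full
  row 9: 2 empty cells -> not full
  row 10: 7 empty cells -> not full
Total rows cleared: 1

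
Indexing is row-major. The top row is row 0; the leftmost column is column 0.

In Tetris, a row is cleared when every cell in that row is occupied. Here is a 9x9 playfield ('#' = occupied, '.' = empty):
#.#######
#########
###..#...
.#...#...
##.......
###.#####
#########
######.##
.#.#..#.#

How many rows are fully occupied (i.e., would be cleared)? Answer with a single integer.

Check each row:
  row 0: 1 empty cell -> not full
  row 1: 0 empty cells -> FULL (clear)
  row 2: 5 empty cells -> not full
  row 3: 7 empty cells -> not full
  row 4: 7 empty cells -> not full
  row 5: 1 empty cell -> not full
  row 6: 0 empty cells -> FULL (clear)
  row 7: 1 empty cell -> not full
  row 8: 5 empty cells -> not full
Total rows cleared: 2

Answer: 2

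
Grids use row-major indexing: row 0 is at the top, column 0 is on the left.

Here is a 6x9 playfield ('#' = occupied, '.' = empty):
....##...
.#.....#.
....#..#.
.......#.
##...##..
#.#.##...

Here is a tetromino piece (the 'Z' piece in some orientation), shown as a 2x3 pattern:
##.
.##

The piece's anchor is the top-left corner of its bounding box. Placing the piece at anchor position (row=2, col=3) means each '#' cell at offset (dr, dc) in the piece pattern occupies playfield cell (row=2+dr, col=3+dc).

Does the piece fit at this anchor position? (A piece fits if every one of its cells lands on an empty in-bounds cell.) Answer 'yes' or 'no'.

Answer: no

Derivation:
Check each piece cell at anchor (2, 3):
  offset (0,0) -> (2,3): empty -> OK
  offset (0,1) -> (2,4): occupied ('#') -> FAIL
  offset (1,1) -> (3,4): empty -> OK
  offset (1,2) -> (3,5): empty -> OK
All cells valid: no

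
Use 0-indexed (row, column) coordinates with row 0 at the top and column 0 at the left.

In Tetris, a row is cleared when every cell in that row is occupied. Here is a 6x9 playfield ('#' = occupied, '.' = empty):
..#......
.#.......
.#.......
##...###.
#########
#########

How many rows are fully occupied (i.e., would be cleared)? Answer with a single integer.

Answer: 2

Derivation:
Check each row:
  row 0: 8 empty cells -> not full
  row 1: 8 empty cells -> not full
  row 2: 8 empty cells -> not full
  row 3: 4 empty cells -> not full
  row 4: 0 empty cells -> FULL (clear)
  row 5: 0 empty cells -> FULL (clear)
Total rows cleared: 2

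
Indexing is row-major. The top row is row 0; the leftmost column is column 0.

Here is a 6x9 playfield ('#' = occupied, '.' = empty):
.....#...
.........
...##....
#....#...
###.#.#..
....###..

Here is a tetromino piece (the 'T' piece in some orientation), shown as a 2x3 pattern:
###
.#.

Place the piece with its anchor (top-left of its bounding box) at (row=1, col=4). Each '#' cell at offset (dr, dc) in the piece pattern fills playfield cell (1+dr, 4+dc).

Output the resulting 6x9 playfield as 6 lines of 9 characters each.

Answer: .....#...
....###..
...###...
#....#...
###.#.#..
....###..

Derivation:
Fill (1+0,4+0) = (1,4)
Fill (1+0,4+1) = (1,5)
Fill (1+0,4+2) = (1,6)
Fill (1+1,4+1) = (2,5)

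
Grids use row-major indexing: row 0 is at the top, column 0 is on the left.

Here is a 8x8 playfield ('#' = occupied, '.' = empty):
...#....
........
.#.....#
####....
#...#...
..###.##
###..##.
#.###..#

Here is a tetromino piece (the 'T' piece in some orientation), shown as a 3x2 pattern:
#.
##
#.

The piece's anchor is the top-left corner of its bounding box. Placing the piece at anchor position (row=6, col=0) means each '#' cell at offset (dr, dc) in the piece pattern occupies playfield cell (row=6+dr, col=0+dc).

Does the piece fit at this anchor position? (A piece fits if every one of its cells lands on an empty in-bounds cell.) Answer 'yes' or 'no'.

Answer: no

Derivation:
Check each piece cell at anchor (6, 0):
  offset (0,0) -> (6,0): occupied ('#') -> FAIL
  offset (1,0) -> (7,0): occupied ('#') -> FAIL
  offset (1,1) -> (7,1): empty -> OK
  offset (2,0) -> (8,0): out of bounds -> FAIL
All cells valid: no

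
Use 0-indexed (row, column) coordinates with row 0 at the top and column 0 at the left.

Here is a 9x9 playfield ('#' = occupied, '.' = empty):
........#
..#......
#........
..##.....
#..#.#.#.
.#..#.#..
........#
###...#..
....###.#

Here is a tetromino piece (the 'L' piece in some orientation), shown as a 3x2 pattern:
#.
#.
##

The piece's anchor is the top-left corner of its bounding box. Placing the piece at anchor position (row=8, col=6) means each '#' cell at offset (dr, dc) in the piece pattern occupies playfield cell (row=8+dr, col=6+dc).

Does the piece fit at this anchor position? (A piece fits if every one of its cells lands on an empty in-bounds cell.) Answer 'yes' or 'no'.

Check each piece cell at anchor (8, 6):
  offset (0,0) -> (8,6): occupied ('#') -> FAIL
  offset (1,0) -> (9,6): out of bounds -> FAIL
  offset (2,0) -> (10,6): out of bounds -> FAIL
  offset (2,1) -> (10,7): out of bounds -> FAIL
All cells valid: no

Answer: no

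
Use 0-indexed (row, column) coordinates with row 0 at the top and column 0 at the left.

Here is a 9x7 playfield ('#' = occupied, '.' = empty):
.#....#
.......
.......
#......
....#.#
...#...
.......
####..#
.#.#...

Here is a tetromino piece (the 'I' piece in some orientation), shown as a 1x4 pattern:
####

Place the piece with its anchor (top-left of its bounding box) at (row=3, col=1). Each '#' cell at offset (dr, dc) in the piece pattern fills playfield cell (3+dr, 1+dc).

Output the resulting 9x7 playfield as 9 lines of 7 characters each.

Fill (3+0,1+0) = (3,1)
Fill (3+0,1+1) = (3,2)
Fill (3+0,1+2) = (3,3)
Fill (3+0,1+3) = (3,4)

Answer: .#....#
.......
.......
#####..
....#.#
...#...
.......
####..#
.#.#...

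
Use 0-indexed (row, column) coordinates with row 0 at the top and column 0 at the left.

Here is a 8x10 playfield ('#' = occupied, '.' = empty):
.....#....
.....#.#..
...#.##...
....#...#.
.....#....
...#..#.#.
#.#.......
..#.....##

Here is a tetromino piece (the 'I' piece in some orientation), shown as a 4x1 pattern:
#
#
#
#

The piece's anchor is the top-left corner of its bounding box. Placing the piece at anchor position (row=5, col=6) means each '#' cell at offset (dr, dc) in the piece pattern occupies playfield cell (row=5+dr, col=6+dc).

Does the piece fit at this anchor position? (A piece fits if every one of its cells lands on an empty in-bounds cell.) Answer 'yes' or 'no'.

Check each piece cell at anchor (5, 6):
  offset (0,0) -> (5,6): occupied ('#') -> FAIL
  offset (1,0) -> (6,6): empty -> OK
  offset (2,0) -> (7,6): empty -> OK
  offset (3,0) -> (8,6): out of bounds -> FAIL
All cells valid: no

Answer: no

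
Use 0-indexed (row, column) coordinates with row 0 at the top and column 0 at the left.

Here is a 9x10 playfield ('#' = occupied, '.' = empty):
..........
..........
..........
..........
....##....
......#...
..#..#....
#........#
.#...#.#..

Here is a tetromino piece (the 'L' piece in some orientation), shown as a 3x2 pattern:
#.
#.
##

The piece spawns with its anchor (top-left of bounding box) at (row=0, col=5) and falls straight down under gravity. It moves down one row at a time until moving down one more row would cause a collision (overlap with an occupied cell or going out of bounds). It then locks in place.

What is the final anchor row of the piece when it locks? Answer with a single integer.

Spawn at (row=0, col=5). Try each row:
  row 0: fits
  row 1: fits
  row 2: blocked -> lock at row 1

Answer: 1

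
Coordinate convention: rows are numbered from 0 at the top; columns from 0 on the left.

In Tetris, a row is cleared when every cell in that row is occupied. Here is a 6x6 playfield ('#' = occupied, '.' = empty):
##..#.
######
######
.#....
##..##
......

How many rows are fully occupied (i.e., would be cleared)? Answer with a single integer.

Check each row:
  row 0: 3 empty cells -> not full
  row 1: 0 empty cells -> FULL (clear)
  row 2: 0 empty cells -> FULL (clear)
  row 3: 5 empty cells -> not full
  row 4: 2 empty cells -> not full
  row 5: 6 empty cells -> not full
Total rows cleared: 2

Answer: 2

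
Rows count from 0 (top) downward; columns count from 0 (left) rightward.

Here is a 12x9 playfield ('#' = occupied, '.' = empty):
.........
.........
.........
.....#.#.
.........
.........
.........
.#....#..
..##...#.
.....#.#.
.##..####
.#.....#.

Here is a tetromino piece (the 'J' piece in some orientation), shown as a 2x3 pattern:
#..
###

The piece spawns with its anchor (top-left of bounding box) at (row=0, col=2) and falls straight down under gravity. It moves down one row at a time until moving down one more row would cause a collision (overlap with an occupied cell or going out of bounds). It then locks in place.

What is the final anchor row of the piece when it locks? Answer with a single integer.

Spawn at (row=0, col=2). Try each row:
  row 0: fits
  row 1: fits
  row 2: fits
  row 3: fits
  row 4: fits
  row 5: fits
  row 6: fits
  row 7: blocked -> lock at row 6

Answer: 6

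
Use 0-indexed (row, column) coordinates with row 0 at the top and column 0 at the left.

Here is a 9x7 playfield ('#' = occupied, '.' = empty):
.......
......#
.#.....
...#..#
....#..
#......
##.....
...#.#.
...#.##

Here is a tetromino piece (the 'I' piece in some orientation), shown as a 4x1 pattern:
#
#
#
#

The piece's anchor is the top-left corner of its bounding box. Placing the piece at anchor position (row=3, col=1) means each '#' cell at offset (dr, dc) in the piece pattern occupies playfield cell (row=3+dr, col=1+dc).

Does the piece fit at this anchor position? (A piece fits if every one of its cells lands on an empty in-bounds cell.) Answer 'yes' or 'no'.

Answer: no

Derivation:
Check each piece cell at anchor (3, 1):
  offset (0,0) -> (3,1): empty -> OK
  offset (1,0) -> (4,1): empty -> OK
  offset (2,0) -> (5,1): empty -> OK
  offset (3,0) -> (6,1): occupied ('#') -> FAIL
All cells valid: no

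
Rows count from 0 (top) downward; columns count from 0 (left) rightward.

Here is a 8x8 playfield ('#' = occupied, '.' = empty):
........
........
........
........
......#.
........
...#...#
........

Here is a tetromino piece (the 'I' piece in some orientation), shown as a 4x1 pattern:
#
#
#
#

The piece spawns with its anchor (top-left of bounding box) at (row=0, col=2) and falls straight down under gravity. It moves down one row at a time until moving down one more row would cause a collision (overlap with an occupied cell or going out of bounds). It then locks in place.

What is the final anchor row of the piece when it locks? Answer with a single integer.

Spawn at (row=0, col=2). Try each row:
  row 0: fits
  row 1: fits
  row 2: fits
  row 3: fits
  row 4: fits
  row 5: blocked -> lock at row 4

Answer: 4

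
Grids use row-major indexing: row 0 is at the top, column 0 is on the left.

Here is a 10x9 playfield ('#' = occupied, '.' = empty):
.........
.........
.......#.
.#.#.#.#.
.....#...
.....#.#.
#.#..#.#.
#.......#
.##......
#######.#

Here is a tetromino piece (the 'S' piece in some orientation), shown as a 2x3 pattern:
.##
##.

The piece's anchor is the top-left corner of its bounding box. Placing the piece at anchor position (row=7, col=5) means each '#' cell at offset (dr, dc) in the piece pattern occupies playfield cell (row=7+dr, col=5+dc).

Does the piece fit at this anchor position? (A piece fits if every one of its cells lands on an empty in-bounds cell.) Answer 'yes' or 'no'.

Answer: yes

Derivation:
Check each piece cell at anchor (7, 5):
  offset (0,1) -> (7,6): empty -> OK
  offset (0,2) -> (7,7): empty -> OK
  offset (1,0) -> (8,5): empty -> OK
  offset (1,1) -> (8,6): empty -> OK
All cells valid: yes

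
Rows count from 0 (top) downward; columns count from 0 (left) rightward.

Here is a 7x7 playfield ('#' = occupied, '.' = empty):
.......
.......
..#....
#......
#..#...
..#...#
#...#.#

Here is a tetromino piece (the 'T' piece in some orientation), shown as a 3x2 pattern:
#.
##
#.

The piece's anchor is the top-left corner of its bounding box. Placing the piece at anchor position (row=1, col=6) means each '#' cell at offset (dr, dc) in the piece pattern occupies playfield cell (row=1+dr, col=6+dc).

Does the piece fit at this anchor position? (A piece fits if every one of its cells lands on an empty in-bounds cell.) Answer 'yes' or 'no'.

Check each piece cell at anchor (1, 6):
  offset (0,0) -> (1,6): empty -> OK
  offset (1,0) -> (2,6): empty -> OK
  offset (1,1) -> (2,7): out of bounds -> FAIL
  offset (2,0) -> (3,6): empty -> OK
All cells valid: no

Answer: no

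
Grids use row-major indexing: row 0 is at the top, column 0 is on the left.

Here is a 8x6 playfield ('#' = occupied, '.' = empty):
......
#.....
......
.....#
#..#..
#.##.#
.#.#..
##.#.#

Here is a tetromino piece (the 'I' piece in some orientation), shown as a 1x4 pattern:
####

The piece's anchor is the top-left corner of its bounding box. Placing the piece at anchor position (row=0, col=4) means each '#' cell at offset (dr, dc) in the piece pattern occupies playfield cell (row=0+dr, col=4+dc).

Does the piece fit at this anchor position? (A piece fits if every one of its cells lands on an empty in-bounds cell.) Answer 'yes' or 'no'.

Check each piece cell at anchor (0, 4):
  offset (0,0) -> (0,4): empty -> OK
  offset (0,1) -> (0,5): empty -> OK
  offset (0,2) -> (0,6): out of bounds -> FAIL
  offset (0,3) -> (0,7): out of bounds -> FAIL
All cells valid: no

Answer: no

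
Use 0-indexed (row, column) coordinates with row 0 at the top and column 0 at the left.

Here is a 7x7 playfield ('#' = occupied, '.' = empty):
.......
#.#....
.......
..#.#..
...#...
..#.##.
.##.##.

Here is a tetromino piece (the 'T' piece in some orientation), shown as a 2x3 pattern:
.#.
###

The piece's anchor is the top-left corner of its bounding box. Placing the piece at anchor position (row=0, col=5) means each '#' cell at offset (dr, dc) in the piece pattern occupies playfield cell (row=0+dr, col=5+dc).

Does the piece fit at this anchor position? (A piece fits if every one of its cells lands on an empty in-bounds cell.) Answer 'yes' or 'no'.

Check each piece cell at anchor (0, 5):
  offset (0,1) -> (0,6): empty -> OK
  offset (1,0) -> (1,5): empty -> OK
  offset (1,1) -> (1,6): empty -> OK
  offset (1,2) -> (1,7): out of bounds -> FAIL
All cells valid: no

Answer: no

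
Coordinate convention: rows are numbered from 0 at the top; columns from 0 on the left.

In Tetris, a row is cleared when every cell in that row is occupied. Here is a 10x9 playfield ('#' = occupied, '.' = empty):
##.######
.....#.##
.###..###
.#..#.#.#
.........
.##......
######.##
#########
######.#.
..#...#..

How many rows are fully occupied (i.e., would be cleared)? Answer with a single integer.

Answer: 1

Derivation:
Check each row:
  row 0: 1 empty cell -> not full
  row 1: 6 empty cells -> not full
  row 2: 3 empty cells -> not full
  row 3: 5 empty cells -> not full
  row 4: 9 empty cells -> not full
  row 5: 7 empty cells -> not full
  row 6: 1 empty cell -> not full
  row 7: 0 empty cells -> FULL (clear)
  row 8: 2 empty cells -> not full
  row 9: 7 empty cells -> not full
Total rows cleared: 1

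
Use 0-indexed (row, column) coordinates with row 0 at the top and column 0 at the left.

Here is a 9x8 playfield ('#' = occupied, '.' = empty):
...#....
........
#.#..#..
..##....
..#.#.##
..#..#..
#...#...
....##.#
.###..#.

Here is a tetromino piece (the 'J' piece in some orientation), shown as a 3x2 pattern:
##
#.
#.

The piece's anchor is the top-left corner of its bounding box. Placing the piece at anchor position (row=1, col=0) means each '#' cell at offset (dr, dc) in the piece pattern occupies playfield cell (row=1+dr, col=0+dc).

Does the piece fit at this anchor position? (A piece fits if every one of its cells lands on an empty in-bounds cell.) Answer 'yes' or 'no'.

Answer: no

Derivation:
Check each piece cell at anchor (1, 0):
  offset (0,0) -> (1,0): empty -> OK
  offset (0,1) -> (1,1): empty -> OK
  offset (1,0) -> (2,0): occupied ('#') -> FAIL
  offset (2,0) -> (3,0): empty -> OK
All cells valid: no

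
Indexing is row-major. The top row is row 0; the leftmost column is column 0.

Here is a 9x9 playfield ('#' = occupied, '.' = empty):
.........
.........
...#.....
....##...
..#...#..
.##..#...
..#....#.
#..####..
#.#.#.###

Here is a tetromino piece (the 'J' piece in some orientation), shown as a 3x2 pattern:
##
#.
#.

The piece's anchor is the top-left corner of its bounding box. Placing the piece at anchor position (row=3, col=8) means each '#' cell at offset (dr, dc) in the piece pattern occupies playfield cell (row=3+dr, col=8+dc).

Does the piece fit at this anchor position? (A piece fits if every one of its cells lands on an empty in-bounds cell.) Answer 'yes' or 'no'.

Answer: no

Derivation:
Check each piece cell at anchor (3, 8):
  offset (0,0) -> (3,8): empty -> OK
  offset (0,1) -> (3,9): out of bounds -> FAIL
  offset (1,0) -> (4,8): empty -> OK
  offset (2,0) -> (5,8): empty -> OK
All cells valid: no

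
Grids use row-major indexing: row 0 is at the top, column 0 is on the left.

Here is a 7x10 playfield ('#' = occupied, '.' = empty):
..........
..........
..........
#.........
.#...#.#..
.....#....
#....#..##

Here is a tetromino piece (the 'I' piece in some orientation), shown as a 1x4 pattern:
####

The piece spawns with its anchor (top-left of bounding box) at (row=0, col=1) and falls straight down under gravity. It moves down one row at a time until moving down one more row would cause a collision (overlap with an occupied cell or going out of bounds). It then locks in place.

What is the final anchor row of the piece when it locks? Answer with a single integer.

Answer: 3

Derivation:
Spawn at (row=0, col=1). Try each row:
  row 0: fits
  row 1: fits
  row 2: fits
  row 3: fits
  row 4: blocked -> lock at row 3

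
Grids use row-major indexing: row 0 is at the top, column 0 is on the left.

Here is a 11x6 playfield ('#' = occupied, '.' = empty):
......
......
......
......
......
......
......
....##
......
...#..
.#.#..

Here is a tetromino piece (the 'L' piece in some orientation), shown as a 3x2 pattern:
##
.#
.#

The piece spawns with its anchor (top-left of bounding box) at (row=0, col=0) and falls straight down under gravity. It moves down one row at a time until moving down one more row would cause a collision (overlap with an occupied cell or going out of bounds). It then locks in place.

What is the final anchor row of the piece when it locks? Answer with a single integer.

Answer: 7

Derivation:
Spawn at (row=0, col=0). Try each row:
  row 0: fits
  row 1: fits
  row 2: fits
  row 3: fits
  row 4: fits
  row 5: fits
  row 6: fits
  row 7: fits
  row 8: blocked -> lock at row 7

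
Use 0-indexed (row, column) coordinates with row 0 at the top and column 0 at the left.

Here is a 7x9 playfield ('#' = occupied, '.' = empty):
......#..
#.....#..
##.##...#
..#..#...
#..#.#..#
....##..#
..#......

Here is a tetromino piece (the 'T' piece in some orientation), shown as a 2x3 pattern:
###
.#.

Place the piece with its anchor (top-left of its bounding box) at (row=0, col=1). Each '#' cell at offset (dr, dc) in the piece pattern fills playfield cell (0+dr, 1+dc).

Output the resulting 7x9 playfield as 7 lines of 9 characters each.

Answer: .###..#..
#.#...#..
##.##...#
..#..#...
#..#.#..#
....##..#
..#......

Derivation:
Fill (0+0,1+0) = (0,1)
Fill (0+0,1+1) = (0,2)
Fill (0+0,1+2) = (0,3)
Fill (0+1,1+1) = (1,2)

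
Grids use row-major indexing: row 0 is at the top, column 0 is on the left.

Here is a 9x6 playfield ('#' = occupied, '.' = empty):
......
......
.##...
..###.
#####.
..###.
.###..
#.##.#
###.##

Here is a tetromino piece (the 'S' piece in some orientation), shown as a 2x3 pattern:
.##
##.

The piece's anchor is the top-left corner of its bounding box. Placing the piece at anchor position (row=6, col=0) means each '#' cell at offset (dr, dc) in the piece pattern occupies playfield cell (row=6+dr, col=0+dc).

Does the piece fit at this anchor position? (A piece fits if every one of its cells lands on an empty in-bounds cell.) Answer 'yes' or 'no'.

Answer: no

Derivation:
Check each piece cell at anchor (6, 0):
  offset (0,1) -> (6,1): occupied ('#') -> FAIL
  offset (0,2) -> (6,2): occupied ('#') -> FAIL
  offset (1,0) -> (7,0): occupied ('#') -> FAIL
  offset (1,1) -> (7,1): empty -> OK
All cells valid: no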